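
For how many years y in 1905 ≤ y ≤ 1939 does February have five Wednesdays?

1

February has 28 days (29 in leap years); it has five Wednesdays when Wednesday falls among the first (month-length − 28) days — i.e. when February 1 is Wednesday in a leap year (never in a common year).
February 1 by year: 1905:Wed 1906:Thu 1907:Fri 1908:Sat 1909:Mon 1910:Tue 1911:Wed 1912:Thu 1913:Sat 1914:Sun 1915:Mon 1916:Tue 1917:Thu 1918:Fri 1919:Sat …(5 more)… 1925:Sun 1926:Mon 1927:Tue 1928:Wed✓ 1929:Fri 1930:Sat 1931:Sun 1932:Mon 1933:Wed 1934:Thu 1935:Fri 1936:Sat 1937:Mon 1938:Tue 1939:Wed
Years with five Wednesdays: 1928 → 1.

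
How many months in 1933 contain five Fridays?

A month of length L has five Fridays iff its first Friday is on day ≤ L−28 (so day 1–3 in a 31-day month, 1–2 in a 30-day month, day 1 in a leap February).
Checking each month of 1933: Jan starts Sun (31d); Feb starts Wed (28d); Mar starts Wed (31d) ✓; Apr starts Sat (30d); May starts Mon (31d); Jun starts Thu (30d) ✓; Jul starts Sat (31d); Aug starts Tue (31d); Sep starts Fri (30d) ✓; Oct starts Sun (31d); Nov starts Wed (30d); Dec starts Fri (31d) ✓.
Five-Friday months: March, June, September, December → 4.

4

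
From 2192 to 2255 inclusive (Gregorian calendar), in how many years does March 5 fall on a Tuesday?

10

Track March 5's weekday year by year (advancing +1, or +2 across a Feb 29):
  2192: Mon  2193: Tue (+1) ✓  2194: Wed (+1)  2195: Thu (+1)  2196: Sat (+2)
  2197: Sun (+1)  2198: Mon (+1)  2199: Tue (+1) ✓  2200: Wed (+1)  2201: Thu (+1)
  2202: Fri (+1)  2203: Sat (+1)  2204: Mon (+2)  2205: Tue (+1) ✓  … (36 more years) …
  2242: Sat (+1)  2243: Sun (+1)  2244: Tue (+2) ✓  2245: Wed (+1)  2246: Thu (+1)
  2247: Fri (+1)  2248: Sun (+2)  2249: Mon (+1)  2250: Tue (+1) ✓  2251: Wed (+1)
  2252: Fri (+2)  2253: Sat (+1)  2254: Sun (+1)  2255: Mon (+1)
Tuesday years: 2193, 2199, 2205, 2211, 2216, 2222, 2233, 2239, 2244, 2250 — 10 in total.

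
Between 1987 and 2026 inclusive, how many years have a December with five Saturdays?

17

December has 31 days; it has five Saturdays when Saturday falls among the first (month-length − 28) days — i.e. when December 1 is one of Saturday/Friday/Thursday.
December 1 by year: 1987:Tue 1988:Thu✓ 1989:Fri✓ 1990:Sat✓ 1991:Sun 1992:Tue 1993:Wed 1994:Thu✓ 1995:Fri✓ 1996:Sun 1997:Mon 1998:Tue 1999:Wed 2000:Fri✓ 2001:Sat✓ …(10 more)… 2012:Sat✓ 2013:Sun 2014:Mon 2015:Tue 2016:Thu✓ 2017:Fri✓ 2018:Sat✓ 2019:Sun 2020:Tue 2021:Wed 2022:Thu✓ 2023:Fri✓ 2024:Sun 2025:Mon 2026:Tue
Years with five Saturdays: 1988, 1989, 1990, 1994, 1995, 2000, 2001, 2005, 2006, 2007, 2011, 2012, 2016, 2017, 2018, 2022, 2023 → 17.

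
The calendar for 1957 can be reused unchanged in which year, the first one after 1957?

1963

Two years share a calendar iff Jan 1 falls on the same weekday and both are leap or both are common. 1957: Jan 1 is Tuesday, common year.
1958: Jan 1 Wednesday, common
1959: Jan 1 Thursday, common
1960: Jan 1 Friday, leap
1961: Jan 1 Sunday, common
1962: Jan 1 Monday, common
1963: Jan 1 Tuesday, common
1963 matches on both conditions.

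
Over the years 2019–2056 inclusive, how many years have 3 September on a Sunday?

Track 3 September's weekday year by year (advancing +1, or +2 across a Feb 29):
  2019: Tue  2020: Thu (+2)  2021: Fri (+1)  2022: Sat (+1)  2023: Sun (+1) ✓
  2024: Tue (+2)  2025: Wed (+1)  2026: Thu (+1)  2027: Fri (+1)  2028: Sun (+2) ✓
  2029: Mon (+1)  2030: Tue (+1)  2031: Wed (+1)  2032: Fri (+2)  … (10 more years) …
  2043: Thu (+1)  2044: Sat (+2)  2045: Sun (+1) ✓  2046: Mon (+1)  2047: Tue (+1)
  2048: Thu (+2)  2049: Fri (+1)  2050: Sat (+1)  2051: Sun (+1) ✓  2052: Tue (+2)
  2053: Wed (+1)  2054: Thu (+1)  2055: Fri (+1)  2056: Sun (+2) ✓
Sunday years: 2023, 2028, 2034, 2045, 2051, 2056 — 6 in total.

6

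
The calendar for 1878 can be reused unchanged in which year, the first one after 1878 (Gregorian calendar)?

1889

Two years share a calendar iff Jan 1 falls on the same weekday and both are leap or both are common. 1878: Jan 1 is Tuesday, common year.
1879: Jan 1 Wednesday, common
1880: Jan 1 Thursday, leap
1881: Jan 1 Saturday, common
1882: Jan 1 Sunday, common
1883: Jan 1 Monday, common
1884: Jan 1 Tuesday, leap
1885: Jan 1 Thursday, common
1886: Jan 1 Friday, common
1887: Jan 1 Saturday, common
1888: Jan 1 Sunday, leap
1889: Jan 1 Tuesday, common
1889 matches on both conditions.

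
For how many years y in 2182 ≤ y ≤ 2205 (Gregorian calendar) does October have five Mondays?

10

October has 31 days; it has five Mondays when Monday falls among the first (month-length − 28) days — i.e. when October 1 is one of Monday/Sunday/Saturday.
October 1 by year: 2182:Tue 2183:Wed 2184:Fri 2185:Sat✓ 2186:Sun✓ 2187:Mon✓ 2188:Wed 2189:Thu 2190:Fri 2191:Sat✓ 2192:Mon✓ 2193:Tue 2194:Wed 2195:Thu 2196:Sat✓ 2197:Sun✓ 2198:Mon✓ 2199:Tue 2200:Wed 2201:Thu 2202:Fri 2203:Sat✓ 2204:Mon✓ 2205:Tue
Years with five Mondays: 2185, 2186, 2187, 2191, 2192, 2196, 2197, 2198, 2203, 2204 → 10.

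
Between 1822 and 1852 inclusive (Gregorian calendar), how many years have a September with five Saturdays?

September has 30 days; it has five Saturdays when Saturday falls among the first (month-length − 28) days — i.e. when September 1 is one of Saturday/Friday.
September 1 by year: 1822:Sun 1823:Mon 1824:Wed 1825:Thu 1826:Fri✓ 1827:Sat✓ 1828:Mon 1829:Tue 1830:Wed 1831:Thu 1832:Sat✓ 1833:Sun 1834:Mon 1835:Tue 1836:Thu 1837:Fri✓ 1838:Sat✓ 1839:Sun 1840:Tue 1841:Wed 1842:Thu 1843:Fri✓ 1844:Sun 1845:Mon 1846:Tue 1847:Wed 1848:Fri✓ 1849:Sat✓ 1850:Sun 1851:Mon 1852:Wed
Years with five Saturdays: 1826, 1827, 1832, 1837, 1838, 1843, 1848, 1849 → 8.

8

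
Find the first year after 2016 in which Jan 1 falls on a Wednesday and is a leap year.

Jan 1 advances by 2 weekdays after a leap year and by 1 after a common year.
2016: Jan 1 is Friday (leap).
2017: Sunday
2018: Monday
2019: Tuesday
2020: Wednesday (leap)
2020 begins on a Wednesday and is a leap year.

2020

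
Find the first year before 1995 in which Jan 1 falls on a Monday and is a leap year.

Jan 1 advances by 2 weekdays after a leap year and by 1 after a common year.
1995: Jan 1 is Sunday.
1994: Saturday
1993: Friday
1992: Wednesday (leap)
1991: Tuesday
1990: Monday
1989: Sunday
1988: Friday (leap)
1987: Thursday
1986: Wednesday
1985: Tuesday
1984: Sunday (leap)
1983: Saturday
1982: Friday
1981: Thursday
1980: Tuesday (leap)
1979: Monday
1978: Sunday
1977: Saturday
1976: Thursday (leap)
1975: Wednesday
1974: Tuesday
1973: Monday
1972: Saturday (leap)
1971: Friday
1970: Thursday
1969: Wednesday
1968: Monday (leap)
1968 begins on a Monday and is a leap year.

1968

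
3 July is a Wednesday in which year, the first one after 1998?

From one year to the next, a fixed date's weekday advances by 1, or by 2 when a Feb 29 lies between the two dates.
1998: July 3 is Friday.
1999: Saturday (+1)
2000: Monday (+2)
2001: Tuesday (+1)
2002: Wednesday (+1)
3 July falls on a Wednesday in 2002.

2002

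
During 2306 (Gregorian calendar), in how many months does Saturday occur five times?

A month of length L has five Saturdays iff its first Saturday is on day ≤ L−28 (so day 1–3 in a 31-day month, 1–2 in a 30-day month, day 1 in a leap February).
Checking each month of 2306: Jan starts Mon (31d); Feb starts Thu (28d); Mar starts Thu (31d) ✓; Apr starts Sun (30d); May starts Tue (31d); Jun starts Fri (30d) ✓; Jul starts Sun (31d); Aug starts Wed (31d); Sep starts Sat (30d) ✓; Oct starts Mon (31d); Nov starts Thu (30d); Dec starts Sat (31d) ✓.
Five-Saturday months: March, June, September, December → 4.

4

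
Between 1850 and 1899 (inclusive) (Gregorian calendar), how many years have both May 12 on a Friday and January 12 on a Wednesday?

1

Check each year's weekday for May 12 and January 12:
  1850: Sun/Sat  1851: Mon/Sun  1852: Wed/Mon  1853: Thu/Wed  1854: Fri/Thu  1855: Sat/Fri  1856: Mon/Sat  1857: Tue/Mon  1858: Wed/Tue  1859: Thu/Wed  1860: Sat/Thu  1861: Sun/Sat  1862: Mon/Sun  1863: Tue/Mon  …(22 more)…  1886: Wed/Tue  1887: Thu/Wed  1888: Sat/Thu  1889: Sun/Sat  1890: Mon/Sun  1891: Tue/Mon  1892: Thu/Tue  1893: Fri/Thu  1894: Sat/Fri  1895: Sun/Sat  1896: Tue/Sun  1897: Wed/Tue  1898: Thu/Wed  1899: Fri/Thu
Both conditions hold in: 1876 — 1.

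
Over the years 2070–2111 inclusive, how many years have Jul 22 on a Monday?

Track Jul 22's weekday year by year (advancing +1, or +2 across a Feb 29):
  2070: Tue  2071: Wed (+1)  2072: Fri (+2)  2073: Sat (+1)  2074: Sun (+1)
  2075: Mon (+1) ✓  2076: Wed (+2)  2077: Thu (+1)  2078: Fri (+1)  2079: Sat (+1)
  2080: Mon (+2) ✓  2081: Tue (+1)  2082: Wed (+1)  2083: Thu (+1)  … (14 more years) …
  2098: Tue (+1)  2099: Wed (+1)  2100: Thu (+1)  2101: Fri (+1)  2102: Sat (+1)
  2103: Sun (+1)  2104: Tue (+2)  2105: Wed (+1)  2106: Thu (+1)  2107: Fri (+1)
  2108: Sun (+2)  2109: Mon (+1) ✓  2110: Tue (+1)  2111: Wed (+1)
Monday years: 2075, 2080, 2086, 2097, 2109 — 5 in total.

5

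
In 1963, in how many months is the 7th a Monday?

2

Check the 7th of each month of 1963: Jan 7: Mon, Feb 7: Thu, Mar 7: Thu, Apr 7: Sun, May 7: Tue, Jun 7: Fri, Jul 7: Sun, Aug 7: Wed, Sep 7: Sat, Oct 7: Mon, Nov 7: Thu, Dec 7: Sat.
Monday occurs in January, October — 2 months.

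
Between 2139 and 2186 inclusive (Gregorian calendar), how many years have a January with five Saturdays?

January has 31 days; it has five Saturdays when Saturday falls among the first (month-length − 28) days — i.e. when January 1 is one of Saturday/Friday/Thursday.
January 1 by year: 2139:Thu✓ 2140:Fri✓ 2141:Sun 2142:Mon 2143:Tue 2144:Wed 2145:Fri✓ 2146:Sat✓ 2147:Sun 2148:Mon 2149:Wed 2150:Thu✓ 2151:Fri✓ 2152:Sat✓ 2153:Mon …(18 more)… 2172:Wed 2173:Fri✓ 2174:Sat✓ 2175:Sun 2176:Mon 2177:Wed 2178:Thu✓ 2179:Fri✓ 2180:Sat✓ 2181:Mon 2182:Tue 2183:Wed 2184:Thu✓ 2185:Sat✓ 2186:Sun
Years with five Saturdays: 2139, 2140, 2145, 2146, 2150, 2151, 2152, 2156, 2157, 2161, 2162, 2163, 2167, 2168, 2173, 2174, 2178, 2179, 2180, 2184, 2185 → 21.

21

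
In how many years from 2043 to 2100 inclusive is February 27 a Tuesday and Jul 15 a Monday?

Check each year's weekday for February 27 and Jul 15:
  2043: Fri/Wed  2044: Sat/Fri  2045: Mon/Sat  2046: Tue/Sun  2047: Wed/Mon  2048: Thu/Wed  2049: Sat/Thu  2050: Sun/Fri  2051: Mon/Sat  2052: Tue/Mon ✓  2053: Thu/Tue  2054: Fri/Wed  2055: Sat/Thu  2056: Sun/Sat  …(30 more)…  2087: Thu/Tue  2088: Fri/Thu  2089: Sun/Fri  2090: Mon/Sat  2091: Tue/Sun  2092: Wed/Tue  2093: Fri/Wed  2094: Sat/Thu  2095: Sun/Fri  2096: Mon/Sun  2097: Wed/Mon  2098: Thu/Tue  2099: Fri/Wed  2100: Sat/Thu
Both conditions hold in: 2052, 2080 — 2.

2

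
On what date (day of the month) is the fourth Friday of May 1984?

May 1, 1984 is a Tuesday, so the first Friday is the 4th.
The fourth Friday is 4 + 21 = 25.

25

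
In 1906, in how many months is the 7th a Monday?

Check the 7th of each month of 1906: Jan 7: Sun, Feb 7: Wed, Mar 7: Wed, Apr 7: Sat, May 7: Mon, Jun 7: Thu, Jul 7: Sat, Aug 7: Tue, Sep 7: Fri, Oct 7: Sun, Nov 7: Wed, Dec 7: Fri.
Monday occurs in May — 1 month.

1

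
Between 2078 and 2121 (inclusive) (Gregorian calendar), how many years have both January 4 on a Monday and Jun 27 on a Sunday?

5

Check each year's weekday for January 4 and Jun 27:
  2078: Tue/Mon  2079: Wed/Tue  2080: Thu/Thu  2081: Sat/Fri  2082: Sun/Sat  2083: Mon/Sun ✓  2084: Tue/Tue  2085: Thu/Wed  2086: Fri/Thu  2087: Sat/Fri  2088: Sun/Sun  2089: Tue/Mon  2090: Wed/Tue  2091: Thu/Wed  …(16 more)…  2108: Wed/Wed  2109: Fri/Thu  2110: Sat/Fri  2111: Sun/Sat  2112: Mon/Mon  2113: Wed/Tue  2114: Thu/Wed  2115: Fri/Thu  2116: Sat/Sat  2117: Mon/Sun ✓  2118: Tue/Mon  2119: Wed/Tue  2120: Thu/Thu  2121: Sat/Fri
Both conditions hold in: 2083, 2094, 2100, 2106, 2117 — 5.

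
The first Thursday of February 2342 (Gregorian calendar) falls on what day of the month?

5

February 1, 2342 is a Sunday, so the first Thursday is the 5th.
The first Thursday is 5 + 0 = 5.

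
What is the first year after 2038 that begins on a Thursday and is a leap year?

2060

Jan 1 advances by 2 weekdays after a leap year and by 1 after a common year.
2038: Jan 1 is Friday.
2039: Saturday
2040: Sunday (leap)
2041: Tuesday
2042: Wednesday
2043: Thursday
2044: Friday (leap)
2045: Sunday
2046: Monday
2047: Tuesday
2048: Wednesday (leap)
2049: Friday
2050: Saturday
2051: Sunday
2052: Monday (leap)
2053: Wednesday
2054: Thursday
2055: Friday
2056: Saturday (leap)
2057: Monday
2058: Tuesday
2059: Wednesday
2060: Thursday (leap)
2060 begins on a Thursday and is a leap year.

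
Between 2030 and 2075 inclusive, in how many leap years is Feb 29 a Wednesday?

2

Leap years in 2030–2075: 11 of them.
Feb 29 weekday advances by 5 (mod 7) from one leap year to the next four years later (or differs when a century non-leap intervenes).
Leap-day weekdays: 2032:Sun 2036:Fri 2040:Wed✓ 2044:Mon 2048:Sat 2052:Thu 2056:Tue 2060:Sun 2064:Fri 2068:Wed✓ 2072:Mon
Wednesday: 2040, 2068 → 2.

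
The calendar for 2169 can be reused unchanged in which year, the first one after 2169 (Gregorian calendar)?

2175

Two years share a calendar iff Jan 1 falls on the same weekday and both are leap or both are common. 2169: Jan 1 is Sunday, common year.
2170: Jan 1 Monday, common
2171: Jan 1 Tuesday, common
2172: Jan 1 Wednesday, leap
2173: Jan 1 Friday, common
2174: Jan 1 Saturday, common
2175: Jan 1 Sunday, common
2175 matches on both conditions.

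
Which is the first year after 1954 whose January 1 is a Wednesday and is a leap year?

1964

Jan 1 advances by 2 weekdays after a leap year and by 1 after a common year.
1954: Jan 1 is Friday.
1955: Saturday
1956: Sunday (leap)
1957: Tuesday
1958: Wednesday
1959: Thursday
1960: Friday (leap)
1961: Sunday
1962: Monday
1963: Tuesday
1964: Wednesday (leap)
1964 begins on a Wednesday and is a leap year.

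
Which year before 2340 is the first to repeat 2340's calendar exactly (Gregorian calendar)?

2312

Two years share a calendar iff Jan 1 falls on the same weekday and both are leap or both are common. 2340: Jan 1 is Monday, leap year.
2339: Jan 1 Sunday, common
2338: Jan 1 Saturday, common
2337: Jan 1 Friday, common
2336: Jan 1 Wednesday, leap
2335: Jan 1 Tuesday, common
2334: Jan 1 Monday, common
2333: Jan 1 Sunday, common
2332: Jan 1 Friday, leap
2331: Jan 1 Thursday, common
2330: Jan 1 Wednesday, common
2329: Jan 1 Tuesday, common
2328: Jan 1 Sunday, leap
2327: Jan 1 Saturday, common
2326: Jan 1 Friday, common
2325: Jan 1 Thursday, common
2324: Jan 1 Tuesday, leap
2323: Jan 1 Monday, common
2322: Jan 1 Sunday, common
2321: Jan 1 Saturday, common
2320: Jan 1 Thursday, leap
2319: Jan 1 Wednesday, common
2318: Jan 1 Tuesday, common
2317: Jan 1 Monday, common
2316: Jan 1 Saturday, leap
2315: Jan 1 Friday, common
2314: Jan 1 Thursday, common
2313: Jan 1 Wednesday, common
2312: Jan 1 Monday, leap
2312 matches on both conditions.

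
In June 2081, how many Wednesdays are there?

4

June 2081 has 30 days and begins on Sunday.
The first Wednesday is June 4.
Wednesdays fall on 4, 11, 18, 25 — that's 4.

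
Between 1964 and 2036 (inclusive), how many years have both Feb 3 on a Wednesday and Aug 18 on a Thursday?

2

Check each year's weekday for Feb 3 and Aug 18:
  1964: Mon/Tue  1965: Wed/Wed  1966: Thu/Thu  1967: Fri/Fri  1968: Sat/Sun  1969: Mon/Mon  1970: Tue/Tue  1971: Wed/Wed  1972: Thu/Fri  1973: Sat/Sat  1974: Sun/Sun  1975: Mon/Mon  1976: Tue/Wed  1977: Thu/Thu  …(45 more)…  2023: Fri/Fri  2024: Sat/Sun  2025: Mon/Mon  2026: Tue/Tue  2027: Wed/Wed  2028: Thu/Fri  2029: Sat/Sat  2030: Sun/Sun  2031: Mon/Mon  2032: Tue/Wed  2033: Thu/Thu  2034: Fri/Fri  2035: Sat/Sat  2036: Sun/Mon
Both conditions hold in: 1988, 2016 — 2.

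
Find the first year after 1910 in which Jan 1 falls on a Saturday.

Jan 1 advances by 2 weekdays after a leap year and by 1 after a common year.
1910: Jan 1 is Saturday.
1911: Sunday
1912: Monday (leap)
1913: Wednesday
1914: Thursday
1915: Friday
1916: Saturday (leap)
1916 begins on a Saturday

1916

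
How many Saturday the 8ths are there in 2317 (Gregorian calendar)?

Check the 8th of each month of 2317: Jan 8: Mon, Feb 8: Thu, Mar 8: Thu, Apr 8: Sun, May 8: Tue, Jun 8: Fri, Jul 8: Sun, Aug 8: Wed, Sep 8: Sat, Oct 8: Mon, Nov 8: Thu, Dec 8: Sat.
Saturday occurs in September, December — 2 months.

2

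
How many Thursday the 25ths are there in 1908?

1

Check the 25th of each month of 1908: Jan 25: Sat, Feb 25: Tue, Mar 25: Wed, Apr 25: Sat, May 25: Mon, Jun 25: Thu, Jul 25: Sat, Aug 25: Tue, Sep 25: Fri, Oct 25: Sun, Nov 25: Wed, Dec 25: Fri.
Thursday occurs in June — 1 month.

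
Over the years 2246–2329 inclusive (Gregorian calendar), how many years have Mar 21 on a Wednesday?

13

Track Mar 21's weekday year by year (advancing +1, or +2 across a Feb 29):
  2246: Sat  2247: Sun (+1)  2248: Tue (+2)  2249: Wed (+1) ✓  2250: Thu (+1)
  2251: Fri (+1)  2252: Sun (+2)  2253: Mon (+1)  2254: Tue (+1)  2255: Wed (+1) ✓
  2256: Fri (+2)  2257: Sat (+1)  2258: Sun (+1)  2259: Mon (+1)  … (56 more years) …
  2316: Tue (+2)  2317: Wed (+1) ✓  2318: Thu (+1)  2319: Fri (+1)  2320: Sun (+2)
  2321: Mon (+1)  2322: Tue (+1)  2323: Wed (+1) ✓  2324: Fri (+2)  2325: Sat (+1)
  2326: Sun (+1)  2327: Mon (+1)  2328: Wed (+2) ✓  2329: Thu (+1)
Wednesday years: 2249, 2255, 2260, 2266, 2277, 2283, 2288, 2294, 2300, 2306, 2317, 2323, 2328 — 13 in total.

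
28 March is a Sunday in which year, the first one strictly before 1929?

1926

From one year to the next, a fixed date's weekday advances by 1, or by 2 when a Feb 29 lies between the two dates.
1929: March 28 is Thursday.
1928: Wednesday (−1)
1927: Monday (−2)
1926: Sunday (−1)
28 March falls on a Sunday in 1926.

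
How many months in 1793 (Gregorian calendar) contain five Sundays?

A month of length L has five Sundays iff its first Sunday is on day ≤ L−28 (so day 1–3 in a 31-day month, 1–2 in a 30-day month, day 1 in a leap February).
Checking each month of 1793: Jan starts Tue (31d); Feb starts Fri (28d); Mar starts Fri (31d) ✓; Apr starts Mon (30d); May starts Wed (31d); Jun starts Sat (30d) ✓; Jul starts Mon (31d); Aug starts Thu (31d); Sep starts Sun (30d) ✓; Oct starts Tue (31d); Nov starts Fri (30d); Dec starts Sun (31d) ✓.
Five-Sunday months: March, June, September, December → 4.

4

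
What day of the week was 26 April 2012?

January 1, 2012 is a Sunday.
April 26 is day 117 of the year, i.e. 116 days after Jan 1.
116 mod 7 = 4, so advance 4 weekdays from Sunday: Thursday.

Thursday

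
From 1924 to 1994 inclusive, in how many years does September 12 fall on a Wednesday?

Track September 12's weekday year by year (advancing +1, or +2 across a Feb 29):
  1924: Fri  1925: Sat (+1)  1926: Sun (+1)  1927: Mon (+1)  1928: Wed (+2) ✓
  1929: Thu (+1)  1930: Fri (+1)  1931: Sat (+1)  1932: Mon (+2)  1933: Tue (+1)
  1934: Wed (+1) ✓  1935: Thu (+1)  1936: Sat (+2)  1937: Sun (+1)  … (43 more years) …
  1981: Sat (+1)  1982: Sun (+1)  1983: Mon (+1)  1984: Wed (+2) ✓  1985: Thu (+1)
  1986: Fri (+1)  1987: Sat (+1)  1988: Mon (+2)  1989: Tue (+1)  1990: Wed (+1) ✓
  1991: Thu (+1)  1992: Sat (+2)  1993: Sun (+1)  1994: Mon (+1)
Wednesday years: 1928, 1934, 1945, 1951, 1956, 1962, 1973, 1979, 1984, 1990 — 10 in total.

10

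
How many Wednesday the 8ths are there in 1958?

Check the 8th of each month of 1958: Jan 8: Wed, Feb 8: Sat, Mar 8: Sat, Apr 8: Tue, May 8: Thu, Jun 8: Sun, Jul 8: Tue, Aug 8: Fri, Sep 8: Mon, Oct 8: Wed, Nov 8: Sat, Dec 8: Mon.
Wednesday occurs in January, October — 2 months.

2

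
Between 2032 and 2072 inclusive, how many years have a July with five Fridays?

19

July has 31 days; it has five Fridays when Friday falls among the first (month-length − 28) days — i.e. when July 1 is one of Friday/Thursday/Wednesday.
July 1 by year: 2032:Thu✓ 2033:Fri✓ 2034:Sat 2035:Sun 2036:Tue 2037:Wed✓ 2038:Thu✓ 2039:Fri✓ 2040:Sun 2041:Mon 2042:Tue 2043:Wed✓ 2044:Fri✓ 2045:Sat 2046:Sun …(11 more)… 2058:Mon 2059:Tue 2060:Thu✓ 2061:Fri✓ 2062:Sat 2063:Sun 2064:Tue 2065:Wed✓ 2066:Thu✓ 2067:Fri✓ 2068:Sun 2069:Mon 2070:Tue 2071:Wed✓ 2072:Fri✓
Years with five Fridays: 2032, 2033, 2037, 2038, 2039, 2043, 2044, 2048, 2049, 2050, 2054, 2055, 2060, 2061, 2065, 2066, 2067, 2071, 2072 → 19.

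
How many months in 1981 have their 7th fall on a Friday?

1

Check the 7th of each month of 1981: Jan 7: Wed, Feb 7: Sat, Mar 7: Sat, Apr 7: Tue, May 7: Thu, Jun 7: Sun, Jul 7: Tue, Aug 7: Fri, Sep 7: Mon, Oct 7: Wed, Nov 7: Sat, Dec 7: Mon.
Friday occurs in August — 1 month.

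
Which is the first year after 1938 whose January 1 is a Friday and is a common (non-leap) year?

1943

Jan 1 advances by 2 weekdays after a leap year and by 1 after a common year.
1938: Jan 1 is Saturday.
1939: Sunday
1940: Monday (leap)
1941: Wednesday
1942: Thursday
1943: Friday
1943 begins on a Friday and is a common year.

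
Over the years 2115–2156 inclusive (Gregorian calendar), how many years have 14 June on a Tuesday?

5

Track 14 June's weekday year by year (advancing +1, or +2 across a Feb 29):
  2115: Fri  2116: Sun (+2)  2117: Mon (+1)  2118: Tue (+1) ✓  2119: Wed (+1)
  2120: Fri (+2)  2121: Sat (+1)  2122: Sun (+1)  2123: Mon (+1)  2124: Wed (+2)
  2125: Thu (+1)  2126: Fri (+1)  2127: Sat (+1)  2128: Mon (+2)  … (14 more years) …
  2143: Fri (+1)  2144: Sun (+2)  2145: Mon (+1)  2146: Tue (+1) ✓  2147: Wed (+1)
  2148: Fri (+2)  2149: Sat (+1)  2150: Sun (+1)  2151: Mon (+1)  2152: Wed (+2)
  2153: Thu (+1)  2154: Fri (+1)  2155: Sat (+1)  2156: Mon (+2)
Tuesday years: 2118, 2129, 2135, 2140, 2146 — 5 in total.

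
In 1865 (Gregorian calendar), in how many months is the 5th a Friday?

Check the 5th of each month of 1865: Jan 5: Thu, Feb 5: Sun, Mar 5: Sun, Apr 5: Wed, May 5: Fri, Jun 5: Mon, Jul 5: Wed, Aug 5: Sat, Sep 5: Tue, Oct 5: Thu, Nov 5: Sun, Dec 5: Tue.
Friday occurs in May — 1 month.

1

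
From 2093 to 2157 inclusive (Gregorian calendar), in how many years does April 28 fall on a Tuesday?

10

Track April 28's weekday year by year (advancing +1, or +2 across a Feb 29):
  2093: Tue ✓  2094: Wed (+1)  2095: Thu (+1)  2096: Sat (+2)  2097: Sun (+1)
  2098: Mon (+1)  2099: Tue (+1) ✓  2100: Wed (+1)  2101: Thu (+1)  2102: Fri (+1)
  2103: Sat (+1)  2104: Mon (+2)  2105: Tue (+1) ✓  2106: Wed (+1)  … (37 more years) …
  2144: Tue (+2) ✓  2145: Wed (+1)  2146: Thu (+1)  2147: Fri (+1)  2148: Sun (+2)
  2149: Mon (+1)  2150: Tue (+1) ✓  2151: Wed (+1)  2152: Fri (+2)  2153: Sat (+1)
  2154: Sun (+1)  2155: Mon (+1)  2156: Wed (+2)  2157: Thu (+1)
Tuesday years: 2093, 2099, 2105, 2111, 2116, 2122, 2133, 2139, 2144, 2150 — 10 in total.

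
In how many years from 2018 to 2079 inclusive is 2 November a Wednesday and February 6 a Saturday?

Check each year's weekday for 2 November and February 6:
  2018: Fri/Tue  2019: Sat/Wed  2020: Mon/Thu  2021: Tue/Sat  2022: Wed/Sun  2023: Thu/Mon  2024: Sat/Tue  2025: Sun/Thu  2026: Mon/Fri  2027: Tue/Sat  2028: Thu/Sun  2029: Fri/Tue  2030: Sat/Wed  2031: Sun/Thu  …(34 more)…  2066: Tue/Sat  2067: Wed/Sun  2068: Fri/Mon  2069: Sat/Wed  2070: Sun/Thu  2071: Mon/Fri  2072: Wed/Sat ✓  2073: Thu/Mon  2074: Fri/Tue  2075: Sat/Wed  2076: Mon/Thu  2077: Tue/Sat  2078: Wed/Sun  2079: Thu/Mon
Both conditions hold in: 2044, 2072 — 2.

2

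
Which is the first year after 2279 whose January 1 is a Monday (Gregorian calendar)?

Jan 1 advances by 2 weekdays after a leap year and by 1 after a common year.
2279: Jan 1 is Wednesday.
2280: Thursday (leap)
2281: Saturday
2282: Sunday
2283: Monday
2283 begins on a Monday

2283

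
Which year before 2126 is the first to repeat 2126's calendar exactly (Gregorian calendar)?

Two years share a calendar iff Jan 1 falls on the same weekday and both are leap or both are common. 2126: Jan 1 is Tuesday, common year.
2125: Jan 1 Monday, common
2124: Jan 1 Saturday, leap
2123: Jan 1 Friday, common
2122: Jan 1 Thursday, common
2121: Jan 1 Wednesday, common
2120: Jan 1 Monday, leap
2119: Jan 1 Sunday, common
2118: Jan 1 Saturday, common
2117: Jan 1 Friday, common
2116: Jan 1 Wednesday, leap
2115: Jan 1 Tuesday, common
2115 matches on both conditions.

2115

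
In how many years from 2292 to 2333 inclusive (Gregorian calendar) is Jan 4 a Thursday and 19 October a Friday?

5

Check each year's weekday for Jan 4 and 19 October:
  2292: Mon/Wed  2293: Wed/Thu  2294: Thu/Fri ✓  2295: Fri/Sat  2296: Sat/Mon  2297: Mon/Tue  2298: Tue/Wed  2299: Wed/Thu  2300: Thu/Fri ✓  2301: Fri/Sat  2302: Sat/Sun  2303: Sun/Mon  2304: Mon/Wed  2305: Wed/Thu  …(14 more)…  2320: Sun/Tue  2321: Tue/Wed  2322: Wed/Thu  2323: Thu/Fri ✓  2324: Fri/Sun  2325: Sun/Mon  2326: Mon/Tue  2327: Tue/Wed  2328: Wed/Fri  2329: Fri/Sat  2330: Sat/Sun  2331: Sun/Mon  2332: Mon/Wed  2333: Wed/Thu
Both conditions hold in: 2294, 2300, 2306, 2317, 2323 — 5.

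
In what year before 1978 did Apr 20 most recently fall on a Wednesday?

From one year to the next, a fixed date's weekday advances by 1, or by 2 when a Feb 29 lies between the two dates.
1978: April 20 is Thursday.
1977: Wednesday (−1)
Apr 20 falls on a Wednesday in 1977.

1977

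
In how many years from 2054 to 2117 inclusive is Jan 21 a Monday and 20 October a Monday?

3

Check each year's weekday for Jan 21 and 20 October:
  2054: Wed/Tue  2055: Thu/Wed  2056: Fri/Fri  2057: Sun/Sat  2058: Mon/Sun  2059: Tue/Mon  2060: Wed/Wed  2061: Fri/Thu  2062: Sat/Fri  2063: Sun/Sat  2064: Mon/Mon ✓  2065: Wed/Tue  2066: Thu/Wed  2067: Fri/Thu  …(36 more)…  2104: Mon/Mon ✓  2105: Wed/Tue  2106: Thu/Wed  2107: Fri/Thu  2108: Sat/Sat  2109: Mon/Sun  2110: Tue/Mon  2111: Wed/Tue  2112: Thu/Thu  2113: Sat/Fri  2114: Sun/Sat  2115: Mon/Sun  2116: Tue/Tue  2117: Thu/Wed
Both conditions hold in: 2064, 2092, 2104 — 3.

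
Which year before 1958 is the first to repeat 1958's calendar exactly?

Two years share a calendar iff Jan 1 falls on the same weekday and both are leap or both are common. 1958: Jan 1 is Wednesday, common year.
1957: Jan 1 Tuesday, common
1956: Jan 1 Sunday, leap
1955: Jan 1 Saturday, common
1954: Jan 1 Friday, common
1953: Jan 1 Thursday, common
1952: Jan 1 Tuesday, leap
1951: Jan 1 Monday, common
1950: Jan 1 Sunday, common
1949: Jan 1 Saturday, common
1948: Jan 1 Thursday, leap
1947: Jan 1 Wednesday, common
1947 matches on both conditions.

1947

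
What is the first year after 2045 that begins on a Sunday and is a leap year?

2068

Jan 1 advances by 2 weekdays after a leap year and by 1 after a common year.
2045: Jan 1 is Sunday.
2046: Monday
2047: Tuesday
2048: Wednesday (leap)
2049: Friday
2050: Saturday
2051: Sunday
2052: Monday (leap)
2053: Wednesday
2054: Thursday
2055: Friday
2056: Saturday (leap)
2057: Monday
2058: Tuesday
2059: Wednesday
2060: Thursday (leap)
2061: Saturday
2062: Sunday
2063: Monday
2064: Tuesday (leap)
2065: Thursday
2066: Friday
2067: Saturday
2068: Sunday (leap)
2068 begins on a Sunday and is a leap year.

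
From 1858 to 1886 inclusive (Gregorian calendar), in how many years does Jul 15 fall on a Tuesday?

4

Track Jul 15's weekday year by year (advancing +1, or +2 across a Feb 29):
  1858: Thu  1859: Fri (+1)  1860: Sun (+2)  1861: Mon (+1)  1862: Tue (+1) ✓
  1863: Wed (+1)  1864: Fri (+2)  1865: Sat (+1)  1866: Sun (+1)  1867: Mon (+1)
  1868: Wed (+2)  1869: Thu (+1)  1870: Fri (+1)  1871: Sat (+1)  1872: Mon (+2)
  1873: Tue (+1) ✓  1874: Wed (+1)  1875: Thu (+1)  1876: Sat (+2)  1877: Sun (+1)
  1878: Mon (+1)  1879: Tue (+1) ✓  1880: Thu (+2)  1881: Fri (+1)  1882: Sat (+1)
  1883: Sun (+1)  1884: Tue (+2) ✓  1885: Wed (+1)  1886: Thu (+1)
Tuesday years: 1862, 1873, 1879, 1884 — 4 in total.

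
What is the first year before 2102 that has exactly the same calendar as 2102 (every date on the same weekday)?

Two years share a calendar iff Jan 1 falls on the same weekday and both are leap or both are common. 2102: Jan 1 is Sunday, common year.
2101: Jan 1 Saturday, common
2100: Jan 1 Friday, common
2099: Jan 1 Thursday, common
2098: Jan 1 Wednesday, common
2097: Jan 1 Tuesday, common
2096: Jan 1 Sunday, leap
2095: Jan 1 Saturday, common
2094: Jan 1 Friday, common
2093: Jan 1 Thursday, common
2092: Jan 1 Tuesday, leap
2091: Jan 1 Monday, common
2090: Jan 1 Sunday, common
2090 matches on both conditions.

2090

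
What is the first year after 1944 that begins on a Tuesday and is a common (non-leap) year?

1946

Jan 1 advances by 2 weekdays after a leap year and by 1 after a common year.
1944: Jan 1 is Saturday (leap).
1945: Monday
1946: Tuesday
1946 begins on a Tuesday and is a common year.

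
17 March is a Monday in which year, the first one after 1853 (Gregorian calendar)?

1856

From one year to the next, a fixed date's weekday advances by 1, or by 2 when a Feb 29 lies between the two dates.
1853: March 17 is Thursday.
1854: Friday (+1)
1855: Saturday (+1)
1856: Monday (+2)
17 March falls on a Monday in 1856.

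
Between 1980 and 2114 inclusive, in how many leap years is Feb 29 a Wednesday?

6

Leap years in 1980–2114: 33 of them.
Feb 29 weekday advances by 5 (mod 7) from one leap year to the next four years later (or differs when a century non-leap intervenes).
Leap-day weekdays: 1980:Fri 1984:Wed✓ 1988:Mon 1992:Sat 1996:Thu 2000:Tue 2004:Sun 2008:Fri 2012:Wed✓ 2016:Mon 2020:Sat 2024:Thu 2028:Tue …(7 more)… 2060:Sun 2064:Fri 2068:Wed✓ 2072:Mon 2076:Sat 2080:Thu 2084:Tue 2088:Sun 2092:Fri 2096:Wed✓ 2104:Fri 2108:Wed✓ 2112:Mon
Wednesday: 1984, 2012, 2040, 2068, 2096, 2108 → 6.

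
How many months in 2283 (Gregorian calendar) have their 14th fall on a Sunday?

Check the 14th of each month of 2283: Jan 14: Sun, Feb 14: Wed, Mar 14: Wed, Apr 14: Sat, May 14: Mon, Jun 14: Thu, Jul 14: Sat, Aug 14: Tue, Sep 14: Fri, Oct 14: Sun, Nov 14: Wed, Dec 14: Fri.
Sunday occurs in January, October — 2 months.

2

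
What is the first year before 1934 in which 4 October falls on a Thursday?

1928

From one year to the next, a fixed date's weekday advances by 1, or by 2 when a Feb 29 lies between the two dates.
1934: October 4 is Thursday.
1933: Wednesday (−1)
1932: Tuesday (−1)
1931: Sunday (−2)
1930: Saturday (−1)
1929: Friday (−1)
1928: Thursday (−1)
4 October falls on a Thursday in 1928.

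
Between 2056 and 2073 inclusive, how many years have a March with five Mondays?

7

March has 31 days; it has five Mondays when Monday falls among the first (month-length − 28) days — i.e. when March 1 is one of Monday/Sunday/Saturday.
March 1 by year: 2056:Wed 2057:Thu 2058:Fri 2059:Sat✓ 2060:Mon✓ 2061:Tue 2062:Wed 2063:Thu 2064:Sat✓ 2065:Sun✓ 2066:Mon✓ 2067:Tue 2068:Thu 2069:Fri 2070:Sat✓ 2071:Sun✓ 2072:Tue 2073:Wed
Years with five Mondays: 2059, 2060, 2064, 2065, 2066, 2070, 2071 → 7.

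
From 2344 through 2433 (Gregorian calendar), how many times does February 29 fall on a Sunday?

Leap years in 2344–2433: 23 of them.
Feb 29 weekday advances by 5 (mod 7) from one leap year to the next four years later (or differs when a century non-leap intervenes).
Leap-day weekdays: 2344:Tue 2348:Sun✓ 2352:Fri 2356:Wed 2360:Mon 2364:Sat 2368:Thu 2372:Tue 2376:Sun✓ 2380:Fri 2384:Wed 2388:Mon 2392:Sat 2396:Thu 2400:Tue 2404:Sun✓ 2408:Fri 2412:Wed 2416:Mon 2420:Sat 2424:Thu 2428:Tue 2432:Sun✓
Sunday: 2348, 2376, 2404, 2432 → 4.

4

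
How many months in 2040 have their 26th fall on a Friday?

Check the 26th of each month of 2040: Jan 26: Thu, Feb 26: Sun, Mar 26: Mon, Apr 26: Thu, May 26: Sat, Jun 26: Tue, Jul 26: Thu, Aug 26: Sun, Sep 26: Wed, Oct 26: Fri, Nov 26: Mon, Dec 26: Wed.
Friday occurs in October — 1 month.

1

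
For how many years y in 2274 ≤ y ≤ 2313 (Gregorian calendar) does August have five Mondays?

17

August has 31 days; it has five Mondays when Monday falls among the first (month-length − 28) days — i.e. when August 1 is one of Monday/Sunday/Saturday.
August 1 by year: 2274:Sat✓ 2275:Sun✓ 2276:Tue 2277:Wed 2278:Thu 2279:Fri 2280:Sun✓ 2281:Mon✓ 2282:Tue 2283:Wed 2284:Fri 2285:Sat✓ 2286:Sun✓ 2287:Mon✓ 2288:Wed …(10 more)… 2299:Tue 2300:Wed 2301:Thu 2302:Fri 2303:Sat✓ 2304:Mon✓ 2305:Tue 2306:Wed 2307:Thu 2308:Sat✓ 2309:Sun✓ 2310:Mon✓ 2311:Tue 2312:Thu 2313:Fri
Years with five Mondays: 2274, 2275, 2280, 2281, 2285, 2286, 2287, 2291, 2292, 2296, 2297, 2298, 2303, 2304, 2308, 2309, 2310 → 17.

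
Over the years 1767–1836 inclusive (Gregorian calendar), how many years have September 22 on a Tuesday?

Track September 22's weekday year by year (advancing +1, or +2 across a Feb 29):
  1767: Tue ✓  1768: Thu (+2)  1769: Fri (+1)  1770: Sat (+1)  1771: Sun (+1)
  1772: Tue (+2) ✓  1773: Wed (+1)  1774: Thu (+1)  1775: Fri (+1)  1776: Sun (+2)
  1777: Mon (+1)  1778: Tue (+1) ✓  1779: Wed (+1)  1780: Fri (+2)  … (42 more years) …
  1823: Mon (+1)  1824: Wed (+2)  1825: Thu (+1)  1826: Fri (+1)  1827: Sat (+1)
  1828: Mon (+2)  1829: Tue (+1) ✓  1830: Wed (+1)  1831: Thu (+1)  1832: Sat (+2)
  1833: Sun (+1)  1834: Mon (+1)  1835: Tue (+1) ✓  1836: Thu (+2)
Tuesday years: 1767, 1772, 1778, 1789, 1795, 1801, 1807, 1812, 1818, 1829, 1835 — 11 in total.

11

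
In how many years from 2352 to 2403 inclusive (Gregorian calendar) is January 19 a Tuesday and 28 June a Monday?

6

Check each year's weekday for January 19 and 28 June:
  2352: Sat/Sat  2353: Mon/Sun  2354: Tue/Mon ✓  2355: Wed/Tue  2356: Thu/Thu  2357: Sat/Fri  2358: Sun/Sat  2359: Mon/Sun  2360: Tue/Tue  2361: Thu/Wed  2362: Fri/Thu  2363: Sat/Fri  2364: Sun/Sun  2365: Tue/Mon ✓  …(24 more)…  2390: Fri/Thu  2391: Sat/Fri  2392: Sun/Sun  2393: Tue/Mon ✓  2394: Wed/Tue  2395: Thu/Wed  2396: Fri/Fri  2397: Sun/Sat  2398: Mon/Sun  2399: Tue/Mon ✓  2400: Wed/Wed  2401: Fri/Thu  2402: Sat/Fri  2403: Sun/Sat
Both conditions hold in: 2354, 2365, 2371, 2382, 2393, 2399 — 6.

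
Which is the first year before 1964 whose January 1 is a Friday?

Jan 1 advances by 2 weekdays after a leap year and by 1 after a common year.
1964: Jan 1 is Wednesday (leap).
1963: Tuesday
1962: Monday
1961: Sunday
1960: Friday (leap)
1960 begins on a Friday

1960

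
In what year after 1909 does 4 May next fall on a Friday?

From one year to the next, a fixed date's weekday advances by 1, or by 2 when a Feb 29 lies between the two dates.
1909: May 4 is Tuesday.
1910: Wednesday (+1)
1911: Thursday (+1)
1912: Saturday (+2)
1913: Sunday (+1)
1914: Monday (+1)
1915: Tuesday (+1)
1916: Thursday (+2)
1917: Friday (+1)
4 May falls on a Friday in 1917.

1917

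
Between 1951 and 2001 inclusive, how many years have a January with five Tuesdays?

January has 31 days; it has five Tuesdays when Tuesday falls among the first (month-length − 28) days — i.e. when January 1 is one of Tuesday/Monday/Sunday.
January 1 by year: 1951:Mon✓ 1952:Tue✓ 1953:Thu 1954:Fri 1955:Sat 1956:Sun✓ 1957:Tue✓ 1958:Wed 1959:Thu 1960:Fri 1961:Sun✓ 1962:Mon✓ 1963:Tue✓ 1964:Wed 1965:Fri …(21 more)… 1987:Thu 1988:Fri 1989:Sun✓ 1990:Mon✓ 1991:Tue✓ 1992:Wed 1993:Fri 1994:Sat 1995:Sun✓ 1996:Mon✓ 1997:Wed 1998:Thu 1999:Fri 2000:Sat 2001:Mon✓
Years with five Tuesdays: 1951, 1952, 1956, 1957, 1961, 1962, 1963, 1967, 1968, 1973, 1974, 1978, 1979, 1980, 1984, 1985, 1989, 1990, 1991, 1995, 1996, 2001 → 22.

22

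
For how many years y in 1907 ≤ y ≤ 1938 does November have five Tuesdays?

November has 30 days; it has five Tuesdays when Tuesday falls among the first (month-length − 28) days — i.e. when November 1 is one of Tuesday/Monday.
November 1 by year: 1907:Fri 1908:Sun 1909:Mon✓ 1910:Tue✓ 1911:Wed 1912:Fri 1913:Sat 1914:Sun 1915:Mon✓ 1916:Wed 1917:Thu 1918:Fri 1919:Sat 1920:Mon✓ 1921:Tue✓ 1922:Wed 1923:Thu 1924:Sat 1925:Sun 1926:Mon✓ 1927:Tue✓ 1928:Thu 1929:Fri 1930:Sat 1931:Sun 1932:Tue✓ 1933:Wed 1934:Thu 1935:Fri 1936:Sun 1937:Mon✓ 1938:Tue✓
Years with five Tuesdays: 1909, 1910, 1915, 1920, 1921, 1926, 1927, 1932, 1937, 1938 → 10.

10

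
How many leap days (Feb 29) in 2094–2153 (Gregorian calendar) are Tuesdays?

Leap years in 2094–2153: 14 of them.
Feb 29 weekday advances by 5 (mod 7) from one leap year to the next four years later (or differs when a century non-leap intervenes).
Leap-day weekdays: 2096:Wed 2104:Fri 2108:Wed 2112:Mon 2116:Sat 2120:Thu 2124:Tue✓ 2128:Sun 2132:Fri 2136:Wed 2140:Mon 2144:Sat 2148:Thu 2152:Tue✓
Tuesday: 2124, 2152 → 2.

2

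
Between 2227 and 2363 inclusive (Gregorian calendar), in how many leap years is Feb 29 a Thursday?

4

Leap years in 2227–2363: 33 of them.
Feb 29 weekday advances by 5 (mod 7) from one leap year to the next four years later (or differs when a century non-leap intervenes).
Leap-day weekdays: 2228:Fri 2232:Wed 2236:Mon 2240:Sat 2244:Thu✓ 2248:Tue 2252:Sun 2256:Fri 2260:Wed 2264:Mon 2268:Sat 2272:Thu✓ 2276:Tue …(7 more)… 2312:Thu✓ 2316:Tue 2320:Sun 2324:Fri 2328:Wed 2332:Mon 2336:Sat 2340:Thu✓ 2344:Tue 2348:Sun 2352:Fri 2356:Wed 2360:Mon
Thursday: 2244, 2272, 2312, 2340 → 4.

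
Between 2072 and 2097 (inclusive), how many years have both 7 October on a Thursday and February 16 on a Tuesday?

Check each year's weekday for 7 October and February 16:
  2072: Fri/Tue  2073: Sat/Thu  2074: Sun/Fri  2075: Mon/Sat  2076: Wed/Sun  2077: Thu/Tue ✓  2078: Fri/Wed  2079: Sat/Thu  2080: Mon/Fri  2081: Tue/Sun  2082: Wed/Mon  2083: Thu/Tue ✓  2084: Sat/Wed  2085: Sun/Fri  2086: Mon/Sat  2087: Tue/Sun  2088: Thu/Mon  2089: Fri/Wed  2090: Sat/Thu  2091: Sun/Fri  2092: Tue/Sat  2093: Wed/Mon  2094: Thu/Tue ✓  2095: Fri/Wed  2096: Sun/Thu  2097: Mon/Sat
Both conditions hold in: 2077, 2083, 2094 — 3.

3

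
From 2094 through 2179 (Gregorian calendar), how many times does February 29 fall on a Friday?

3

Leap years in 2094–2179: 20 of them.
Feb 29 weekday advances by 5 (mod 7) from one leap year to the next four years later (or differs when a century non-leap intervenes).
Leap-day weekdays: 2096:Wed 2104:Fri✓ 2108:Wed 2112:Mon 2116:Sat 2120:Thu 2124:Tue 2128:Sun 2132:Fri✓ 2136:Wed 2140:Mon 2144:Sat 2148:Thu 2152:Tue 2156:Sun 2160:Fri✓ 2164:Wed 2168:Mon 2172:Sat 2176:Thu
Friday: 2104, 2132, 2160 → 3.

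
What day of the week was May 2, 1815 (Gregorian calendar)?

January 1, 1815 is a Sunday.
May 2 is day 122 of the year, i.e. 121 days after Jan 1.
121 mod 7 = 2, so advance 2 weekdays from Sunday: Tuesday.

Tuesday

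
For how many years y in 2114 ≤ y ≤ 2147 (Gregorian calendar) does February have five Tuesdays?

1

February has 28 days (29 in leap years); it has five Tuesdays when Tuesday falls among the first (month-length − 28) days — i.e. when February 1 is Tuesday in a leap year (never in a common year).
February 1 by year: 2114:Thu 2115:Fri 2116:Sat 2117:Mon 2118:Tue 2119:Wed 2120:Thu 2121:Sat 2122:Sun 2123:Mon 2124:Tue✓ 2125:Thu 2126:Fri 2127:Sat 2128:Sun …(4 more)… 2133:Sun 2134:Mon 2135:Tue 2136:Wed 2137:Fri 2138:Sat 2139:Sun 2140:Mon 2141:Wed 2142:Thu 2143:Fri 2144:Sat 2145:Mon 2146:Tue 2147:Wed
Years with five Tuesdays: 2124 → 1.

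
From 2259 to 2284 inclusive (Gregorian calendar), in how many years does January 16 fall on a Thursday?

Track January 16's weekday year by year (advancing +1, or +2 across a Feb 29):
  2259: Sun  2260: Mon (+1)  2261: Wed (+2)  2262: Thu (+1) ✓  2263: Fri (+1)
  2264: Sat (+1)  2265: Mon (+2)  2266: Tue (+1)  2267: Wed (+1)  2268: Thu (+1) ✓
  2269: Sat (+2)  2270: Sun (+1)  2271: Mon (+1)  2272: Tue (+1)  2273: Thu (+2) ✓
  2274: Fri (+1)  2275: Sat (+1)  2276: Sun (+1)  2277: Tue (+2)  2278: Wed (+1)
  2279: Thu (+1) ✓  2280: Fri (+1)  2281: Sun (+2)  2282: Mon (+1)  2283: Tue (+1)
  2284: Wed (+1)
Thursday years: 2262, 2268, 2273, 2279 — 4 in total.

4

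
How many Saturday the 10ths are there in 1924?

1

Check the 10th of each month of 1924: Jan 10: Thu, Feb 10: Sun, Mar 10: Mon, Apr 10: Thu, May 10: Sat, Jun 10: Tue, Jul 10: Thu, Aug 10: Sun, Sep 10: Wed, Oct 10: Fri, Nov 10: Mon, Dec 10: Wed.
Saturday occurs in May — 1 month.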